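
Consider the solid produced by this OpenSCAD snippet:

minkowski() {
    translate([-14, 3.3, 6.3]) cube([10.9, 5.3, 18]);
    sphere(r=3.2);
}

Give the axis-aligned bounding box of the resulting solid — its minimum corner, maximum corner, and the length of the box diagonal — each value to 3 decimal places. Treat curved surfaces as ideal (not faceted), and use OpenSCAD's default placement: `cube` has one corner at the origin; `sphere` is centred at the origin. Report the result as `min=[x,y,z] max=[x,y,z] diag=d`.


min=[-17.200,0.100,3.100] max=[0.100,11.800,27.500] diag=32.118

A = translate([-14, 3.3, 6.3]) cube([10.9, 5.3, 18]) → bbox [-14,3.3,6.3] .. [-3.1,8.6,24.3]
B = sphere(r=3.2) → bbox [-3.2,-3.2,-3.2] .. [3.2,3.2,3.2]
lo = A.lo+B.lo = [-14-3.2, 3.3-3.2, 6.3-3.2] = [-17.200,0.100,3.100]
hi = A.hi+B.hi = [-3.1+3.2, 8.6+3.2, 24.3+3.2] = [0.100,11.800,27.500]
diag = √(17.3²+11.7²+24.4²) = √1031.54 = 32.118


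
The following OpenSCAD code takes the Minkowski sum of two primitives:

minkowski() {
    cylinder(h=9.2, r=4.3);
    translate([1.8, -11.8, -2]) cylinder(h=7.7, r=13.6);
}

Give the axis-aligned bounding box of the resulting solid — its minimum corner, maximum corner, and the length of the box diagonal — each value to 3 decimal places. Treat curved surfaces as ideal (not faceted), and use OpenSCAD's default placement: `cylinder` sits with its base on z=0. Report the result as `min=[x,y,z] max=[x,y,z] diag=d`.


A = translate([1.8, -11.8, -2]) cylinder(h=7.7, r=13.6) → bbox [-11.8,-25.4,-2] .. [15.4,1.8,5.7]
B = cylinder(h=9.2, r=4.3) → bbox [-4.3,-4.3,0] .. [4.3,4.3,9.2]
lo = A.lo+B.lo = [-11.8-4.3, -25.4-4.3, -2+0] = [-16.100,-29.700,-2.000]
hi = A.hi+B.hi = [15.4+4.3, 1.8+4.3, 5.7+9.2] = [19.700,6.100,14.900]
diag = √(35.8²+35.8²+16.9²) = √2848.89 = 53.375

min=[-16.100,-29.700,-2.000] max=[19.700,6.100,14.900] diag=53.375


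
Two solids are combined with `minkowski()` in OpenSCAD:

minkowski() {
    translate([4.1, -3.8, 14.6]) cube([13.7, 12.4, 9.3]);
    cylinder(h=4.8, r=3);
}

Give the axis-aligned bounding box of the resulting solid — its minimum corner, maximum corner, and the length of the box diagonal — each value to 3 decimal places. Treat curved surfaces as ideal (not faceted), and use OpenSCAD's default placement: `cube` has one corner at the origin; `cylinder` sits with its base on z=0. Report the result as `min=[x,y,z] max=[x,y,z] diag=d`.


min=[1.100,-6.800,14.600] max=[20.800,11.600,28.700] diag=30.421

A = translate([4.1, -3.8, 14.6]) cube([13.7, 12.4, 9.3]) → bbox [4.1,-3.8,14.6] .. [17.8,8.6,23.9]
B = cylinder(h=4.8, r=3) → bbox [-3,-3,0] .. [3,3,4.8]
lo = A.lo+B.lo = [4.1-3, -3.8-3, 14.6+0] = [1.100,-6.800,14.600]
hi = A.hi+B.hi = [17.8+3, 8.6+3, 23.9+4.8] = [20.800,11.600,28.700]
diag = √(19.7²+18.4²+14.1²) = √925.46 = 30.421


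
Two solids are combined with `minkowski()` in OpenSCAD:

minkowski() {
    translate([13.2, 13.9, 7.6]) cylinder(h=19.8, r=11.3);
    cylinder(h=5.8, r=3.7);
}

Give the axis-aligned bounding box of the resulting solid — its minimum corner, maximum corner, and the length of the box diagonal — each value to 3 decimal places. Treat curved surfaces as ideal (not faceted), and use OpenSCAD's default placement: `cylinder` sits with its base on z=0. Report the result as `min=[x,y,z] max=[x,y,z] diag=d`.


A = translate([13.2, 13.9, 7.6]) cylinder(h=19.8, r=11.3) → bbox [1.9,2.6,7.6] .. [24.5,25.2,27.4]
B = cylinder(h=5.8, r=3.7) → bbox [-3.7,-3.7,0] .. [3.7,3.7,5.8]
lo = A.lo+B.lo = [1.9-3.7, 2.6-3.7, 7.6+0] = [-1.800,-1.100,7.600]
hi = A.hi+B.hi = [24.5+3.7, 25.2+3.7, 27.4+5.8] = [28.200,28.900,33.200]
diag = √(30²+30²+25.6²) = √2455.36 = 49.552

min=[-1.800,-1.100,7.600] max=[28.200,28.900,33.200] diag=49.552


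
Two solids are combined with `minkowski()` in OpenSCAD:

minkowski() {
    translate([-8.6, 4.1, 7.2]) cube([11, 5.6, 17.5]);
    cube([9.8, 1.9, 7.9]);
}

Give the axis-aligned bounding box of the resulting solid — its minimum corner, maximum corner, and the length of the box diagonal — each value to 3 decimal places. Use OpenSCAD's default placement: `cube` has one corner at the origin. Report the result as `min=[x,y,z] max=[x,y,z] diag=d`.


min=[-8.600,4.100,7.200] max=[12.200,11.600,32.600] diag=33.676

A = translate([-8.6, 4.1, 7.2]) cube([11, 5.6, 17.5]) → bbox [-8.6,4.1,7.2] .. [2.4,9.7,24.7]
B = cube([9.8, 1.9, 7.9]) → bbox [0,0,0] .. [9.8,1.9,7.9]
lo = A.lo+B.lo = [-8.6+0, 4.1+0, 7.2+0] = [-8.600,4.100,7.200]
hi = A.hi+B.hi = [2.4+9.8, 9.7+1.9, 24.7+7.9] = [12.200,11.600,32.600]
diag = √(20.8²+7.5²+25.4²) = √1134.05 = 33.676


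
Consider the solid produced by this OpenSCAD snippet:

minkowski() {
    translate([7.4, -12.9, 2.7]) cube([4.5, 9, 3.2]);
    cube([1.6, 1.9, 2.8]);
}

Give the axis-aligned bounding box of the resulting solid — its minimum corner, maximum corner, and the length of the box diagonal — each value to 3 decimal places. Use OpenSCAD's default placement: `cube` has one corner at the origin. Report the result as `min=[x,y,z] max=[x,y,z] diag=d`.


A = translate([7.4, -12.9, 2.7]) cube([4.5, 9, 3.2]) → bbox [7.4,-12.9,2.7] .. [11.9,-3.9,5.9]
B = cube([1.6, 1.9, 2.8]) → bbox [0,0,0] .. [1.6,1.9,2.8]
lo = A.lo+B.lo = [7.4+0, -12.9+0, 2.7+0] = [7.400,-12.900,2.700]
hi = A.hi+B.hi = [11.9+1.6, -3.9+1.9, 5.9+2.8] = [13.500,-2.000,8.700]
diag = √(6.1²+10.9²+6²) = √192.02 = 13.857

min=[7.400,-12.900,2.700] max=[13.500,-2.000,8.700] diag=13.857


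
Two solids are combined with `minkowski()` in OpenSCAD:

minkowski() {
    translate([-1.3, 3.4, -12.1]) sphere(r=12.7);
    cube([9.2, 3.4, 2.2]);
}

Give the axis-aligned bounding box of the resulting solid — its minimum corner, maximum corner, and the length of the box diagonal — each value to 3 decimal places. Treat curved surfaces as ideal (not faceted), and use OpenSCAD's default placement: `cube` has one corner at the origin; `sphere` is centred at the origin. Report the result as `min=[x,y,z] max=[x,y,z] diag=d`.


A = translate([-1.3, 3.4, -12.1]) sphere(r=12.7) → bbox [-14,-9.3,-24.8] .. [11.4,16.1,0.6]
B = cube([9.2, 3.4, 2.2]) → bbox [0,0,0] .. [9.2,3.4,2.2]
lo = A.lo+B.lo = [-14+0, -9.3+0, -24.8+0] = [-14.000,-9.300,-24.800]
hi = A.hi+B.hi = [11.4+9.2, 16.1+3.4, 0.6+2.2] = [20.600,19.500,2.800]
diag = √(34.6²+28.8²+27.6²) = √2788.36 = 52.805

min=[-14.000,-9.300,-24.800] max=[20.600,19.500,2.800] diag=52.805


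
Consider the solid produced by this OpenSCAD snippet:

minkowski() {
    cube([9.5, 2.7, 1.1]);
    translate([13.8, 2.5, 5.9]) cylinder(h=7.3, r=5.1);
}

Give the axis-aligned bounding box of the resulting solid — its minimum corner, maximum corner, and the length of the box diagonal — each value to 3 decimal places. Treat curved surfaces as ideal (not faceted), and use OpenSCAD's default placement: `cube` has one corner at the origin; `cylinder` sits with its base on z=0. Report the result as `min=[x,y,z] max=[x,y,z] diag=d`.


min=[8.700,-2.600,5.900] max=[28.400,10.300,14.300] diag=25.001

A = translate([13.8, 2.5, 5.9]) cylinder(h=7.3, r=5.1) → bbox [8.7,-2.6,5.9] .. [18.9,7.6,13.2]
B = cube([9.5, 2.7, 1.1]) → bbox [0,0,0] .. [9.5,2.7,1.1]
lo = A.lo+B.lo = [8.7+0, -2.6+0, 5.9+0] = [8.700,-2.600,5.900]
hi = A.hi+B.hi = [18.9+9.5, 7.6+2.7, 13.2+1.1] = [28.400,10.300,14.300]
diag = √(19.7²+12.9²+8.4²) = √625.06 = 25.001


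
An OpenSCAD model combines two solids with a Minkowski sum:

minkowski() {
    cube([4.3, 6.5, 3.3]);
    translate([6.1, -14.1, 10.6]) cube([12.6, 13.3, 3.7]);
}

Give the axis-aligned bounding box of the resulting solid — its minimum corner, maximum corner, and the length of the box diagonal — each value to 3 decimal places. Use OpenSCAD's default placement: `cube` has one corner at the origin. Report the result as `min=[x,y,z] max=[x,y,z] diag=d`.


A = translate([6.1, -14.1, 10.6]) cube([12.6, 13.3, 3.7]) → bbox [6.1,-14.1,10.6] .. [18.7,-0.8,14.3]
B = cube([4.3, 6.5, 3.3]) → bbox [0,0,0] .. [4.3,6.5,3.3]
lo = A.lo+B.lo = [6.1+0, -14.1+0, 10.6+0] = [6.100,-14.100,10.600]
hi = A.hi+B.hi = [18.7+4.3, -0.8+6.5, 14.3+3.3] = [23.000,5.700,17.600]
diag = √(16.9²+19.8²+7²) = √726.65 = 26.956

min=[6.100,-14.100,10.600] max=[23.000,5.700,17.600] diag=26.956


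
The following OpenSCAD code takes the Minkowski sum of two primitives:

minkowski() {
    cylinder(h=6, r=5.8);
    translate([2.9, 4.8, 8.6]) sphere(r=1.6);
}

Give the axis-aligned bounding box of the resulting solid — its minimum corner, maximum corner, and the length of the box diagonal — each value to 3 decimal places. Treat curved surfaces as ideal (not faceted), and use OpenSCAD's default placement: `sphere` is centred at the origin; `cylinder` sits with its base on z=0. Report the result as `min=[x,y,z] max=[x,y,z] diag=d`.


A = translate([2.9, 4.8, 8.6]) sphere(r=1.6) → bbox [1.3,3.2,7] .. [4.5,6.4,10.2]
B = cylinder(h=6, r=5.8) → bbox [-5.8,-5.8,0] .. [5.8,5.8,6]
lo = A.lo+B.lo = [1.3-5.8, 3.2-5.8, 7+0] = [-4.500,-2.600,7.000]
hi = A.hi+B.hi = [4.5+5.8, 6.4+5.8, 10.2+6] = [10.300,12.200,16.200]
diag = √(14.8²+14.8²+9.2²) = √522.72 = 22.863

min=[-4.500,-2.600,7.000] max=[10.300,12.200,16.200] diag=22.863


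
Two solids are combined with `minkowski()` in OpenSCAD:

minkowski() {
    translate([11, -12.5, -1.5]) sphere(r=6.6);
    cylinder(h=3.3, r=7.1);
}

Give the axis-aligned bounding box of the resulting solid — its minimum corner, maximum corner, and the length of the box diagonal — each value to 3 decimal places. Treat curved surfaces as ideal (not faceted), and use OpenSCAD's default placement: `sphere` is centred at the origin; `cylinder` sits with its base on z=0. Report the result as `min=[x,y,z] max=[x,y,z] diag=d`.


A = translate([11, -12.5, -1.5]) sphere(r=6.6) → bbox [4.4,-19.1,-8.1] .. [17.6,-5.9,5.1]
B = cylinder(h=3.3, r=7.1) → bbox [-7.1,-7.1,0] .. [7.1,7.1,3.3]
lo = A.lo+B.lo = [4.4-7.1, -19.1-7.1, -8.1+0] = [-2.700,-26.200,-8.100]
hi = A.hi+B.hi = [17.6+7.1, -5.9+7.1, 5.1+3.3] = [24.700,1.200,8.400]
diag = √(27.4²+27.4²+16.5²) = √1773.77 = 42.116

min=[-2.700,-26.200,-8.100] max=[24.700,1.200,8.400] diag=42.116


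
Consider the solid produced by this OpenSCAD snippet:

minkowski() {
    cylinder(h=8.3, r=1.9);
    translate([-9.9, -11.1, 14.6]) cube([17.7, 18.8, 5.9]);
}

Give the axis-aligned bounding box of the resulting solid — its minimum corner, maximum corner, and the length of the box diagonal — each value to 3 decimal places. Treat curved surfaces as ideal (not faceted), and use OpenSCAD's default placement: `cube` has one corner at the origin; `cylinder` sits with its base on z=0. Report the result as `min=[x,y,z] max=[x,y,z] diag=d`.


A = translate([-9.9, -11.1, 14.6]) cube([17.7, 18.8, 5.9]) → bbox [-9.9,-11.1,14.6] .. [7.8,7.7,20.5]
B = cylinder(h=8.3, r=1.9) → bbox [-1.9,-1.9,0] .. [1.9,1.9,8.3]
lo = A.lo+B.lo = [-9.9-1.9, -11.1-1.9, 14.6+0] = [-11.800,-13.000,14.600]
hi = A.hi+B.hi = [7.8+1.9, 7.7+1.9, 20.5+8.3] = [9.700,9.600,28.800]
diag = √(21.5²+22.6²+14.2²) = √1174.65 = 34.273

min=[-11.800,-13.000,14.600] max=[9.700,9.600,28.800] diag=34.273


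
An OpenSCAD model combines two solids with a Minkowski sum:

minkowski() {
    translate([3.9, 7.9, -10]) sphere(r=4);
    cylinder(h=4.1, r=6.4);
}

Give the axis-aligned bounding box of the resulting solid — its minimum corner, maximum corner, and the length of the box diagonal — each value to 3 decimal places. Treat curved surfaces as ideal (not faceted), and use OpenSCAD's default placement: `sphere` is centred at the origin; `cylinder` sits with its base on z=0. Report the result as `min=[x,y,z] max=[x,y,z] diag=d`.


min=[-6.500,-2.500,-14.000] max=[14.300,18.300,-1.900] diag=31.807

A = translate([3.9, 7.9, -10]) sphere(r=4) → bbox [-0.1,3.9,-14] .. [7.9,11.9,-6]
B = cylinder(h=4.1, r=6.4) → bbox [-6.4,-6.4,0] .. [6.4,6.4,4.1]
lo = A.lo+B.lo = [-0.1-6.4, 3.9-6.4, -14+0] = [-6.500,-2.500,-14.000]
hi = A.hi+B.hi = [7.9+6.4, 11.9+6.4, -6+4.1] = [14.300,18.300,-1.900]
diag = √(20.8²+20.8²+12.1²) = √1011.69 = 31.807


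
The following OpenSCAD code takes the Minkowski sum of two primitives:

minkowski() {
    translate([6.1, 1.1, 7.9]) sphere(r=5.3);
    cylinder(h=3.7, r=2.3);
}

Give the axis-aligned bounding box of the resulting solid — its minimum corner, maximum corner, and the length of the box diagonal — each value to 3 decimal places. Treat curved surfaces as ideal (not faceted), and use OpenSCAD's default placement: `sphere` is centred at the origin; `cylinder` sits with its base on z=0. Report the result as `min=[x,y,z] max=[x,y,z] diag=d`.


A = translate([6.1, 1.1, 7.9]) sphere(r=5.3) → bbox [0.8,-4.2,2.6] .. [11.4,6.4,13.2]
B = cylinder(h=3.7, r=2.3) → bbox [-2.3,-2.3,0] .. [2.3,2.3,3.7]
lo = A.lo+B.lo = [0.8-2.3, -4.2-2.3, 2.6+0] = [-1.500,-6.500,2.600]
hi = A.hi+B.hi = [11.4+2.3, 6.4+2.3, 13.2+3.7] = [13.700,8.700,16.900]
diag = √(15.2²+15.2²+14.3²) = √666.57 = 25.818

min=[-1.500,-6.500,2.600] max=[13.700,8.700,16.900] diag=25.818


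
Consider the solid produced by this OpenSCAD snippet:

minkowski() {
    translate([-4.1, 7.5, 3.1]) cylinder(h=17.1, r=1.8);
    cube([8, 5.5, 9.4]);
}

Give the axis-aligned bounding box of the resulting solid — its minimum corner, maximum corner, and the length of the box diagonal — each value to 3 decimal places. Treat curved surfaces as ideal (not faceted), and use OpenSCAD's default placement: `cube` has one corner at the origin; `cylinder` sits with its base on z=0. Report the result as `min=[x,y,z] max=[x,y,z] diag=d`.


min=[-5.900,5.700,3.100] max=[5.700,14.800,29.600] diag=30.325

A = translate([-4.1, 7.5, 3.1]) cylinder(h=17.1, r=1.8) → bbox [-5.9,5.7,3.1] .. [-2.3,9.3,20.2]
B = cube([8, 5.5, 9.4]) → bbox [0,0,0] .. [8,5.5,9.4]
lo = A.lo+B.lo = [-5.9+0, 5.7+0, 3.1+0] = [-5.900,5.700,3.100]
hi = A.hi+B.hi = [-2.3+8, 9.3+5.5, 20.2+9.4] = [5.700,14.800,29.600]
diag = √(11.6²+9.1²+26.5²) = √919.62 = 30.325


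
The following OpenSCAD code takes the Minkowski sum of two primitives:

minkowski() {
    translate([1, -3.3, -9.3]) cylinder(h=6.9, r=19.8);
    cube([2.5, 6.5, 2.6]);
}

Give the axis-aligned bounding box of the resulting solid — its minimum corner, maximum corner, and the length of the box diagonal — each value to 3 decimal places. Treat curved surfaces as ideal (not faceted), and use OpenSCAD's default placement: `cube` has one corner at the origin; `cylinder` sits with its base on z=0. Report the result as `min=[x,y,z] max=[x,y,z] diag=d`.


A = translate([1, -3.3, -9.3]) cylinder(h=6.9, r=19.8) → bbox [-18.8,-23.1,-9.3] .. [20.8,16.5,-2.4]
B = cube([2.5, 6.5, 2.6]) → bbox [0,0,0] .. [2.5,6.5,2.6]
lo = A.lo+B.lo = [-18.8+0, -23.1+0, -9.3+0] = [-18.800,-23.100,-9.300]
hi = A.hi+B.hi = [20.8+2.5, 16.5+6.5, -2.4+2.6] = [23.300,23.000,0.200]
diag = √(42.1²+46.1²+9.5²) = √3987.87 = 63.150

min=[-18.800,-23.100,-9.300] max=[23.300,23.000,0.200] diag=63.150


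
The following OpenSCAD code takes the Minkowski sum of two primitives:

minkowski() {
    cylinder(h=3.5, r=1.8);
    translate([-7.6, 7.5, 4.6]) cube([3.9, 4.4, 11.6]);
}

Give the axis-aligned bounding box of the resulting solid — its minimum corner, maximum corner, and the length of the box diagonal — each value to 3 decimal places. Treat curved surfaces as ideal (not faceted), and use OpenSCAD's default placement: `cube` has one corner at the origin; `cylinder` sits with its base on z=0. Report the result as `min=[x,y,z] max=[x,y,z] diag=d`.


A = translate([-7.6, 7.5, 4.6]) cube([3.9, 4.4, 11.6]) → bbox [-7.6,7.5,4.6] .. [-3.7,11.9,16.2]
B = cylinder(h=3.5, r=1.8) → bbox [-1.8,-1.8,0] .. [1.8,1.8,3.5]
lo = A.lo+B.lo = [-7.6-1.8, 7.5-1.8, 4.6+0] = [-9.400,5.700,4.600]
hi = A.hi+B.hi = [-3.7+1.8, 11.9+1.8, 16.2+3.5] = [-1.900,13.700,19.700]
diag = √(7.5²+8²+15.1²) = √348.26 = 18.662

min=[-9.400,5.700,4.600] max=[-1.900,13.700,19.700] diag=18.662


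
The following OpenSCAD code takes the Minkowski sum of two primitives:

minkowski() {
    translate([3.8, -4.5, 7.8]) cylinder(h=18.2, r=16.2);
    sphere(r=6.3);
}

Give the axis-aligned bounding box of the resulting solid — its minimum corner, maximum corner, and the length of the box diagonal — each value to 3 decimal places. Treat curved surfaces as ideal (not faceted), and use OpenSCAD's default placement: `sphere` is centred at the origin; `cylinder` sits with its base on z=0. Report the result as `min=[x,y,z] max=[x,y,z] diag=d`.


min=[-18.700,-27.000,1.500] max=[26.300,18.000,32.300] diag=70.701

A = translate([3.8, -4.5, 7.8]) cylinder(h=18.2, r=16.2) → bbox [-12.4,-20.7,7.8] .. [20,11.7,26]
B = sphere(r=6.3) → bbox [-6.3,-6.3,-6.3] .. [6.3,6.3,6.3]
lo = A.lo+B.lo = [-12.4-6.3, -20.7-6.3, 7.8-6.3] = [-18.700,-27.000,1.500]
hi = A.hi+B.hi = [20+6.3, 11.7+6.3, 26+6.3] = [26.300,18.000,32.300]
diag = √(45²+45²+30.8²) = √4998.64 = 70.701


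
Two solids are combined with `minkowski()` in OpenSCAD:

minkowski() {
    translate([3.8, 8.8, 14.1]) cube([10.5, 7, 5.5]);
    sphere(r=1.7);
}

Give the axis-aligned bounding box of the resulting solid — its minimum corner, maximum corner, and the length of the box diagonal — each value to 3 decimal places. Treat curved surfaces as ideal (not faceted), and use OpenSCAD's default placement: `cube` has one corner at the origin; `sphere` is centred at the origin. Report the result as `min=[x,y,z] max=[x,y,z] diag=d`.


A = translate([3.8, 8.8, 14.1]) cube([10.5, 7, 5.5]) → bbox [3.8,8.8,14.1] .. [14.3,15.8,19.6]
B = sphere(r=1.7) → bbox [-1.7,-1.7,-1.7] .. [1.7,1.7,1.7]
lo = A.lo+B.lo = [3.8-1.7, 8.8-1.7, 14.1-1.7] = [2.100,7.100,12.400]
hi = A.hi+B.hi = [14.3+1.7, 15.8+1.7, 19.6+1.7] = [16.000,17.500,21.300]
diag = √(13.9²+10.4²+8.9²) = √380.58 = 19.508

min=[2.100,7.100,12.400] max=[16.000,17.500,21.300] diag=19.508


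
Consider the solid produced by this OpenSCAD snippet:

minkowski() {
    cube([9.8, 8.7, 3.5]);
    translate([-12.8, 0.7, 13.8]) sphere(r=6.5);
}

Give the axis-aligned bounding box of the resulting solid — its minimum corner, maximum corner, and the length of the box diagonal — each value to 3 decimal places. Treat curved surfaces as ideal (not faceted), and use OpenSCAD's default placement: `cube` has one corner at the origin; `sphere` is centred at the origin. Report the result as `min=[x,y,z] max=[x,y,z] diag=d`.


min=[-19.300,-5.800,7.300] max=[3.500,15.900,23.800] diag=35.538

A = translate([-12.8, 0.7, 13.8]) sphere(r=6.5) → bbox [-19.3,-5.8,7.3] .. [-6.3,7.2,20.3]
B = cube([9.8, 8.7, 3.5]) → bbox [0,0,0] .. [9.8,8.7,3.5]
lo = A.lo+B.lo = [-19.3+0, -5.8+0, 7.3+0] = [-19.300,-5.800,7.300]
hi = A.hi+B.hi = [-6.3+9.8, 7.2+8.7, 20.3+3.5] = [3.500,15.900,23.800]
diag = √(22.8²+21.7²+16.5²) = √1262.98 = 35.538


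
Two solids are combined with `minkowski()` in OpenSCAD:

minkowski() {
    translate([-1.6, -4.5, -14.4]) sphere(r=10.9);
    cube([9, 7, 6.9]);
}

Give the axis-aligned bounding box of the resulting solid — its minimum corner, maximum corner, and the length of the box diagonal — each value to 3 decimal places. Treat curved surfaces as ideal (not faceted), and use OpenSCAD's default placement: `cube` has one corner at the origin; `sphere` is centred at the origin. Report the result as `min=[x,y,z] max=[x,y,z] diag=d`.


A = translate([-1.6, -4.5, -14.4]) sphere(r=10.9) → bbox [-12.5,-15.4,-25.3] .. [9.3,6.4,-3.5]
B = cube([9, 7, 6.9]) → bbox [0,0,0] .. [9,7,6.9]
lo = A.lo+B.lo = [-12.5+0, -15.4+0, -25.3+0] = [-12.500,-15.400,-25.300]
hi = A.hi+B.hi = [9.3+9, 6.4+7, -3.5+6.9] = [18.300,13.400,3.400]
diag = √(30.8²+28.8²+28.7²) = √2601.77 = 51.008

min=[-12.500,-15.400,-25.300] max=[18.300,13.400,3.400] diag=51.008


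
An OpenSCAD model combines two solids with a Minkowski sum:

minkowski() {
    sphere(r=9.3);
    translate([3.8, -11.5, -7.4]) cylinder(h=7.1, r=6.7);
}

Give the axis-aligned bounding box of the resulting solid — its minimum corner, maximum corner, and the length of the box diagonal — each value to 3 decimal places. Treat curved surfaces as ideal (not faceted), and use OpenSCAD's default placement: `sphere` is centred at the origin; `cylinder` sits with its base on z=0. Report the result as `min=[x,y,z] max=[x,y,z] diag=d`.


min=[-12.200,-27.500,-16.700] max=[19.800,4.500,9.000] diag=52.043

A = translate([3.8, -11.5, -7.4]) cylinder(h=7.1, r=6.7) → bbox [-2.9,-18.2,-7.4] .. [10.5,-4.8,-0.3]
B = sphere(r=9.3) → bbox [-9.3,-9.3,-9.3] .. [9.3,9.3,9.3]
lo = A.lo+B.lo = [-2.9-9.3, -18.2-9.3, -7.4-9.3] = [-12.200,-27.500,-16.700]
hi = A.hi+B.hi = [10.5+9.3, -4.8+9.3, -0.3+9.3] = [19.800,4.500,9.000]
diag = √(32²+32²+25.7²) = √2708.49 = 52.043


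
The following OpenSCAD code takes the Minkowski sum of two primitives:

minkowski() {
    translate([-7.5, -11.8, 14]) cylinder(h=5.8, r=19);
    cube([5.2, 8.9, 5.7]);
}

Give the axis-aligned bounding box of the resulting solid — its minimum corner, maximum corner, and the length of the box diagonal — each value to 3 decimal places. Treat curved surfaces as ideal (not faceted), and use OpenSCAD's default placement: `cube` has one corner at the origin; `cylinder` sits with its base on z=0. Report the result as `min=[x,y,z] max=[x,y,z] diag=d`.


A = translate([-7.5, -11.8, 14]) cylinder(h=5.8, r=19) → bbox [-26.5,-30.8,14] .. [11.5,7.2,19.8]
B = cube([5.2, 8.9, 5.7]) → bbox [0,0,0] .. [5.2,8.9,5.7]
lo = A.lo+B.lo = [-26.5+0, -30.8+0, 14+0] = [-26.500,-30.800,14.000]
hi = A.hi+B.hi = [11.5+5.2, 7.2+8.9, 19.8+5.7] = [16.700,16.100,25.500]
diag = √(43.2²+46.9²+11.5²) = √4198.1 = 64.793

min=[-26.500,-30.800,14.000] max=[16.700,16.100,25.500] diag=64.793


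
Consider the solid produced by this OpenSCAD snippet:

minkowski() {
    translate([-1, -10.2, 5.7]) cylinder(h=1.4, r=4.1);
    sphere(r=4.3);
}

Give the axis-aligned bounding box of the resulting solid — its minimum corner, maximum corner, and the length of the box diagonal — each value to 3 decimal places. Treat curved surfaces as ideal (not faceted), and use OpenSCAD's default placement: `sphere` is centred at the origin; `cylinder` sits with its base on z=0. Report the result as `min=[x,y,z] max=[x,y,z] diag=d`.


min=[-9.400,-18.600,1.400] max=[7.400,-1.800,11.400] diag=25.778

A = translate([-1, -10.2, 5.7]) cylinder(h=1.4, r=4.1) → bbox [-5.1,-14.3,5.7] .. [3.1,-6.1,7.1]
B = sphere(r=4.3) → bbox [-4.3,-4.3,-4.3] .. [4.3,4.3,4.3]
lo = A.lo+B.lo = [-5.1-4.3, -14.3-4.3, 5.7-4.3] = [-9.400,-18.600,1.400]
hi = A.hi+B.hi = [3.1+4.3, -6.1+4.3, 7.1+4.3] = [7.400,-1.800,11.400]
diag = √(16.8²+16.8²+10²) = √664.48 = 25.778


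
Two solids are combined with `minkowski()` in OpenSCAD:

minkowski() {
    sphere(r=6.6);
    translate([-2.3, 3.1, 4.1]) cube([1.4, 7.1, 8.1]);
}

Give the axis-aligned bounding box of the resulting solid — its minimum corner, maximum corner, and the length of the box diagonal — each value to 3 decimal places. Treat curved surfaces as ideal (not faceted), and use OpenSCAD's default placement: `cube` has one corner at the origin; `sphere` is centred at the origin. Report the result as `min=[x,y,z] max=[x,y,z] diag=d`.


min=[-8.900,-3.500,-2.500] max=[5.700,16.800,18.800] diag=32.847

A = translate([-2.3, 3.1, 4.1]) cube([1.4, 7.1, 8.1]) → bbox [-2.3,3.1,4.1] .. [-0.9,10.2,12.2]
B = sphere(r=6.6) → bbox [-6.6,-6.6,-6.6] .. [6.6,6.6,6.6]
lo = A.lo+B.lo = [-2.3-6.6, 3.1-6.6, 4.1-6.6] = [-8.900,-3.500,-2.500]
hi = A.hi+B.hi = [-0.9+6.6, 10.2+6.6, 12.2+6.6] = [5.700,16.800,18.800]
diag = √(14.6²+20.3²+21.3²) = √1078.94 = 32.847


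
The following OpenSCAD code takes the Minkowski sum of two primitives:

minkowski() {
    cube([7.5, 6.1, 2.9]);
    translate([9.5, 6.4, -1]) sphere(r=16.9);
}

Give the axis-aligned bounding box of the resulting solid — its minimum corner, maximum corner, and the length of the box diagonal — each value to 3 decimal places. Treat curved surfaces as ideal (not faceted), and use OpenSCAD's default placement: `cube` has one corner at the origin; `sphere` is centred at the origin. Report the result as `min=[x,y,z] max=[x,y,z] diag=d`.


A = translate([9.5, 6.4, -1]) sphere(r=16.9) → bbox [-7.4,-10.5,-17.9] .. [26.4,23.3,15.9]
B = cube([7.5, 6.1, 2.9]) → bbox [0,0,0] .. [7.5,6.1,2.9]
lo = A.lo+B.lo = [-7.4+0, -10.5+0, -17.9+0] = [-7.400,-10.500,-17.900]
hi = A.hi+B.hi = [26.4+7.5, 23.3+6.1, 15.9+2.9] = [33.900,29.400,18.800]
diag = √(41.3²+39.9²+36.7²) = √4644.59 = 68.151

min=[-7.400,-10.500,-17.900] max=[33.900,29.400,18.800] diag=68.151


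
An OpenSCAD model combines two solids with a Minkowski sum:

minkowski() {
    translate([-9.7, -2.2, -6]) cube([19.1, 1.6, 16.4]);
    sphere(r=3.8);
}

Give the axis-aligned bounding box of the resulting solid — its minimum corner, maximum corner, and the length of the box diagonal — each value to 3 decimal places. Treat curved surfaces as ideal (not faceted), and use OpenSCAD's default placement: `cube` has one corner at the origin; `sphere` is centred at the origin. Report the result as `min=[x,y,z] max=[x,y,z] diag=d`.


A = translate([-9.7, -2.2, -6]) cube([19.1, 1.6, 16.4]) → bbox [-9.7,-2.2,-6] .. [9.4,-0.6,10.4]
B = sphere(r=3.8) → bbox [-3.8,-3.8,-3.8] .. [3.8,3.8,3.8]
lo = A.lo+B.lo = [-9.7-3.8, -2.2-3.8, -6-3.8] = [-13.500,-6.000,-9.800]
hi = A.hi+B.hi = [9.4+3.8, -0.6+3.8, 10.4+3.8] = [13.200,3.200,14.200]
diag = √(26.7²+9.2²+24²) = √1373.53 = 37.061

min=[-13.500,-6.000,-9.800] max=[13.200,3.200,14.200] diag=37.061


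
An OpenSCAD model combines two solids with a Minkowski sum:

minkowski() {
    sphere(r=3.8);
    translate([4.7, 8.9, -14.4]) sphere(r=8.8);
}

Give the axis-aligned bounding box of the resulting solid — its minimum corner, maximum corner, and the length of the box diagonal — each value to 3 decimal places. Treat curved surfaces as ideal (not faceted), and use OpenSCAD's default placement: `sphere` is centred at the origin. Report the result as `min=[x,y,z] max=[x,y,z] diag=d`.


min=[-7.900,-3.700,-27.000] max=[17.300,21.500,-1.800] diag=43.648

A = translate([4.7, 8.9, -14.4]) sphere(r=8.8) → bbox [-4.1,0.1,-23.2] .. [13.5,17.7,-5.6]
B = sphere(r=3.8) → bbox [-3.8,-3.8,-3.8] .. [3.8,3.8,3.8]
lo = A.lo+B.lo = [-4.1-3.8, 0.1-3.8, -23.2-3.8] = [-7.900,-3.700,-27.000]
hi = A.hi+B.hi = [13.5+3.8, 17.7+3.8, -5.6+3.8] = [17.300,21.500,-1.800]
diag = √(25.2²+25.2²+25.2²) = √1905.12 = 43.648


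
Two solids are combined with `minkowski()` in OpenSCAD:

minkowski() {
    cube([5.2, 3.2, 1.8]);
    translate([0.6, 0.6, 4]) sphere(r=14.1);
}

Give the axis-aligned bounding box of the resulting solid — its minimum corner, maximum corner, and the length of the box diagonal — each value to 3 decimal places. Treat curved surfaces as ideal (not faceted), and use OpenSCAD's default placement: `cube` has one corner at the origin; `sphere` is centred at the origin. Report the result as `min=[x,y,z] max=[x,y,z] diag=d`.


A = translate([0.6, 0.6, 4]) sphere(r=14.1) → bbox [-13.5,-13.5,-10.1] .. [14.7,14.7,18.1]
B = cube([5.2, 3.2, 1.8]) → bbox [0,0,0] .. [5.2,3.2,1.8]
lo = A.lo+B.lo = [-13.5+0, -13.5+0, -10.1+0] = [-13.500,-13.500,-10.100]
hi = A.hi+B.hi = [14.7+5.2, 14.7+3.2, 18.1+1.8] = [19.900,17.900,19.900]
diag = √(33.4²+31.4²+30²) = √3001.52 = 54.786

min=[-13.500,-13.500,-10.100] max=[19.900,17.900,19.900] diag=54.786


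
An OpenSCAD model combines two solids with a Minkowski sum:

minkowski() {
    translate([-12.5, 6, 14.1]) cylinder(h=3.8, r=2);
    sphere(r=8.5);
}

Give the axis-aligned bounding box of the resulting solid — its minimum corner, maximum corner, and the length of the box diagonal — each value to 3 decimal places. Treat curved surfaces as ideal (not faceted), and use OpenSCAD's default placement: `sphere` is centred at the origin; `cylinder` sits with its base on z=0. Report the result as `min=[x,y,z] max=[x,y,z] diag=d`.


A = translate([-12.5, 6, 14.1]) cylinder(h=3.8, r=2) → bbox [-14.5,4,14.1] .. [-10.5,8,17.9]
B = sphere(r=8.5) → bbox [-8.5,-8.5,-8.5] .. [8.5,8.5,8.5]
lo = A.lo+B.lo = [-14.5-8.5, 4-8.5, 14.1-8.5] = [-23.000,-4.500,5.600]
hi = A.hi+B.hi = [-10.5+8.5, 8+8.5, 17.9+8.5] = [-2.000,16.500,26.400]
diag = √(21²+21²+20.8²) = √1314.64 = 36.258

min=[-23.000,-4.500,5.600] max=[-2.000,16.500,26.400] diag=36.258


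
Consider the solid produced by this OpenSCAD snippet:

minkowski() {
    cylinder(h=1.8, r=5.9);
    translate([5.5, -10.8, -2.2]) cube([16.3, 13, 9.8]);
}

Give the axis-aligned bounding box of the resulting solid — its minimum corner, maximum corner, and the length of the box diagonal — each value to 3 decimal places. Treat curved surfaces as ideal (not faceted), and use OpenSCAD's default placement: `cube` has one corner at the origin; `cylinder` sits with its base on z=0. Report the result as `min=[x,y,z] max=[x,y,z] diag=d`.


min=[-0.400,-16.700,-2.200] max=[27.700,8.100,9.400] diag=39.233

A = translate([5.5, -10.8, -2.2]) cube([16.3, 13, 9.8]) → bbox [5.5,-10.8,-2.2] .. [21.8,2.2,7.6]
B = cylinder(h=1.8, r=5.9) → bbox [-5.9,-5.9,0] .. [5.9,5.9,1.8]
lo = A.lo+B.lo = [5.5-5.9, -10.8-5.9, -2.2+0] = [-0.400,-16.700,-2.200]
hi = A.hi+B.hi = [21.8+5.9, 2.2+5.9, 7.6+1.8] = [27.700,8.100,9.400]
diag = √(28.1²+24.8²+11.6²) = √1539.21 = 39.233


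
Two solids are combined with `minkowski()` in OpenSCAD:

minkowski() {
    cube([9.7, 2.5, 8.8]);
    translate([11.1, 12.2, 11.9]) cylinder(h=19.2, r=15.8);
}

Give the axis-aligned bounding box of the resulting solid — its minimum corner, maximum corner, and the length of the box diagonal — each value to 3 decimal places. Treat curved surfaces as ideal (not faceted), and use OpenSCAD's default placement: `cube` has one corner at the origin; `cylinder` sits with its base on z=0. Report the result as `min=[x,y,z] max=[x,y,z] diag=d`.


A = translate([11.1, 12.2, 11.9]) cylinder(h=19.2, r=15.8) → bbox [-4.7,-3.6,11.9] .. [26.9,28,31.1]
B = cube([9.7, 2.5, 8.8]) → bbox [0,0,0] .. [9.7,2.5,8.8]
lo = A.lo+B.lo = [-4.7+0, -3.6+0, 11.9+0] = [-4.700,-3.600,11.900]
hi = A.hi+B.hi = [26.9+9.7, 28+2.5, 31.1+8.8] = [36.600,30.500,39.900]
diag = √(41.3²+34.1²+28²) = √3652.5 = 60.436

min=[-4.700,-3.600,11.900] max=[36.600,30.500,39.900] diag=60.436


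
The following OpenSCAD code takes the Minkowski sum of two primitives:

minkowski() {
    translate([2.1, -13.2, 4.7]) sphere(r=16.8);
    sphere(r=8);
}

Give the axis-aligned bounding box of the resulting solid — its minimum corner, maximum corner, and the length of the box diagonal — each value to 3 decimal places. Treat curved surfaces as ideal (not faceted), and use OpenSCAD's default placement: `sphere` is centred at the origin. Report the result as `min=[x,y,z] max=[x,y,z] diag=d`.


A = translate([2.1, -13.2, 4.7]) sphere(r=16.8) → bbox [-14.7,-30,-12.1] .. [18.9,3.6,21.5]
B = sphere(r=8) → bbox [-8,-8,-8] .. [8,8,8]
lo = A.lo+B.lo = [-14.7-8, -30-8, -12.1-8] = [-22.700,-38.000,-20.100]
hi = A.hi+B.hi = [18.9+8, 3.6+8, 21.5+8] = [26.900,11.600,29.500]
diag = √(49.6²+49.6²+49.6²) = √7380.48 = 85.910

min=[-22.700,-38.000,-20.100] max=[26.900,11.600,29.500] diag=85.910


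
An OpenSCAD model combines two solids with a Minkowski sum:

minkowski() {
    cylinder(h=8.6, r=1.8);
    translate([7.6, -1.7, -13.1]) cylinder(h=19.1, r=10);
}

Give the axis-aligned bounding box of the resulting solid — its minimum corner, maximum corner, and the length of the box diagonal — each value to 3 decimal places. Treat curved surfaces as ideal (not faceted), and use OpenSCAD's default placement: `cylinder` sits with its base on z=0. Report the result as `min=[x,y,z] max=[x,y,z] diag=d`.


A = translate([7.6, -1.7, -13.1]) cylinder(h=19.1, r=10) → bbox [-2.4,-11.7,-13.1] .. [17.6,8.3,6]
B = cylinder(h=8.6, r=1.8) → bbox [-1.8,-1.8,0] .. [1.8,1.8,8.6]
lo = A.lo+B.lo = [-2.4-1.8, -11.7-1.8, -13.1+0] = [-4.200,-13.500,-13.100]
hi = A.hi+B.hi = [17.6+1.8, 8.3+1.8, 6+8.6] = [19.400,10.100,14.600]
diag = √(23.6²+23.6²+27.7²) = √1881.21 = 43.373

min=[-4.200,-13.500,-13.100] max=[19.400,10.100,14.600] diag=43.373


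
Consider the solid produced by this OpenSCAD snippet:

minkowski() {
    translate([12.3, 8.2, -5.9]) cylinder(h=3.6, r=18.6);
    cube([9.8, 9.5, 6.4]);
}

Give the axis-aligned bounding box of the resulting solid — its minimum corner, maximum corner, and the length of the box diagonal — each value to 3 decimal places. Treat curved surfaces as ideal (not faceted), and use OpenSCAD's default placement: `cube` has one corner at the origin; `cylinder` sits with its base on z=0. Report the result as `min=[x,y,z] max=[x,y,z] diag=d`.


min=[-6.300,-10.400,-5.900] max=[40.700,36.300,4.100] diag=67.007

A = translate([12.3, 8.2, -5.9]) cylinder(h=3.6, r=18.6) → bbox [-6.3,-10.4,-5.9] .. [30.9,26.8,-2.3]
B = cube([9.8, 9.5, 6.4]) → bbox [0,0,0] .. [9.8,9.5,6.4]
lo = A.lo+B.lo = [-6.3+0, -10.4+0, -5.9+0] = [-6.300,-10.400,-5.900]
hi = A.hi+B.hi = [30.9+9.8, 26.8+9.5, -2.3+6.4] = [40.700,36.300,4.100]
diag = √(47²+46.7²+10²) = √4489.89 = 67.007


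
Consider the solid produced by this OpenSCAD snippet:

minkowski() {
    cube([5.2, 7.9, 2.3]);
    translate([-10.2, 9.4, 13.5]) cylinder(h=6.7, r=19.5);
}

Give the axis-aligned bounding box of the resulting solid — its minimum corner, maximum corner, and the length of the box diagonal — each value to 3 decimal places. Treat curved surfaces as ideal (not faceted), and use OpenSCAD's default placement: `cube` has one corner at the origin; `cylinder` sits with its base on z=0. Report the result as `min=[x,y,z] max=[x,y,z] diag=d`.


min=[-29.700,-10.100,13.500] max=[14.500,36.800,22.500] diag=65.071

A = translate([-10.2, 9.4, 13.5]) cylinder(h=6.7, r=19.5) → bbox [-29.7,-10.1,13.5] .. [9.3,28.9,20.2]
B = cube([5.2, 7.9, 2.3]) → bbox [0,0,0] .. [5.2,7.9,2.3]
lo = A.lo+B.lo = [-29.7+0, -10.1+0, 13.5+0] = [-29.700,-10.100,13.500]
hi = A.hi+B.hi = [9.3+5.2, 28.9+7.9, 20.2+2.3] = [14.500,36.800,22.500]
diag = √(44.2²+46.9²+9²) = √4234.25 = 65.071


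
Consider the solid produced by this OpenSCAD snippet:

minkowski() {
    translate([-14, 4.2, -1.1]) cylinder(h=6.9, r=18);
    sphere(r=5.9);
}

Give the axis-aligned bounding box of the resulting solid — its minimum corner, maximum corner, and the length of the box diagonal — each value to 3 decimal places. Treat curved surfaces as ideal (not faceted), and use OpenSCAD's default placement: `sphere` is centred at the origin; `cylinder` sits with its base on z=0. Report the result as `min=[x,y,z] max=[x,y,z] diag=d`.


A = translate([-14, 4.2, -1.1]) cylinder(h=6.9, r=18) → bbox [-32,-13.8,-1.1] .. [4,22.2,5.8]
B = sphere(r=5.9) → bbox [-5.9,-5.9,-5.9] .. [5.9,5.9,5.9]
lo = A.lo+B.lo = [-32-5.9, -13.8-5.9, -1.1-5.9] = [-37.900,-19.700,-7.000]
hi = A.hi+B.hi = [4+5.9, 22.2+5.9, 5.8+5.9] = [9.900,28.100,11.700]
diag = √(47.8²+47.8²+18.7²) = √4919.37 = 70.138

min=[-37.900,-19.700,-7.000] max=[9.900,28.100,11.700] diag=70.138


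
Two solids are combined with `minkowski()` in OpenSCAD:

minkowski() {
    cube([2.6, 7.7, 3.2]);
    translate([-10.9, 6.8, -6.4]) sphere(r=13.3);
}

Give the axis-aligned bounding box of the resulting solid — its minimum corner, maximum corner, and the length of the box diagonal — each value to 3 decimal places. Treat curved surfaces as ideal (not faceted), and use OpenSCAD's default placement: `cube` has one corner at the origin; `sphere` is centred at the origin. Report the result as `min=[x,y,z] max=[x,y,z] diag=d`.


min=[-24.200,-6.500,-19.700] max=[5.000,27.800,10.100] diag=54.011

A = translate([-10.9, 6.8, -6.4]) sphere(r=13.3) → bbox [-24.2,-6.5,-19.7] .. [2.4,20.1,6.9]
B = cube([2.6, 7.7, 3.2]) → bbox [0,0,0] .. [2.6,7.7,3.2]
lo = A.lo+B.lo = [-24.2+0, -6.5+0, -19.7+0] = [-24.200,-6.500,-19.700]
hi = A.hi+B.hi = [2.4+2.6, 20.1+7.7, 6.9+3.2] = [5.000,27.800,10.100]
diag = √(29.2²+34.3²+29.8²) = √2917.17 = 54.011


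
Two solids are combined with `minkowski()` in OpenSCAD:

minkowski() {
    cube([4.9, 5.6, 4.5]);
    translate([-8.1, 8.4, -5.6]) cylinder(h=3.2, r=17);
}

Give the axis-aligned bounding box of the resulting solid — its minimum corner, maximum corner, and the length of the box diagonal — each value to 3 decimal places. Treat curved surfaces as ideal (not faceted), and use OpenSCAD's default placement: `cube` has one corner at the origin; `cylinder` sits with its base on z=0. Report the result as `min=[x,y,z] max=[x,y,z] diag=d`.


A = translate([-8.1, 8.4, -5.6]) cylinder(h=3.2, r=17) → bbox [-25.1,-8.6,-5.6] .. [8.9,25.4,-2.4]
B = cube([4.9, 5.6, 4.5]) → bbox [0,0,0] .. [4.9,5.6,4.5]
lo = A.lo+B.lo = [-25.1+0, -8.6+0, -5.6+0] = [-25.100,-8.600,-5.600]
hi = A.hi+B.hi = [8.9+4.9, 25.4+5.6, -2.4+4.5] = [13.800,31.000,2.100]
diag = √(38.9²+39.6²+7.7²) = √3140.66 = 56.042

min=[-25.100,-8.600,-5.600] max=[13.800,31.000,2.100] diag=56.042


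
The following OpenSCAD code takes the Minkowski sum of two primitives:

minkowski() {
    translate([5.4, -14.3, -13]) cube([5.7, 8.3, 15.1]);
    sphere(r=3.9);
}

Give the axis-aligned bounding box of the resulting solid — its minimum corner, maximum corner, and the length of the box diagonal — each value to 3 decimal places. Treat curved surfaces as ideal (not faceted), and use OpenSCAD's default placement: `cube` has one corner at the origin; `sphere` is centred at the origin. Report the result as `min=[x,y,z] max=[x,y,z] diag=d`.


min=[1.500,-18.200,-16.900] max=[15.000,-2.100,6.000] diag=31.078

A = translate([5.4, -14.3, -13]) cube([5.7, 8.3, 15.1]) → bbox [5.4,-14.3,-13] .. [11.1,-6,2.1]
B = sphere(r=3.9) → bbox [-3.9,-3.9,-3.9] .. [3.9,3.9,3.9]
lo = A.lo+B.lo = [5.4-3.9, -14.3-3.9, -13-3.9] = [1.500,-18.200,-16.900]
hi = A.hi+B.hi = [11.1+3.9, -6+3.9, 2.1+3.9] = [15.000,-2.100,6.000]
diag = √(13.5²+16.1²+22.9²) = √965.87 = 31.078


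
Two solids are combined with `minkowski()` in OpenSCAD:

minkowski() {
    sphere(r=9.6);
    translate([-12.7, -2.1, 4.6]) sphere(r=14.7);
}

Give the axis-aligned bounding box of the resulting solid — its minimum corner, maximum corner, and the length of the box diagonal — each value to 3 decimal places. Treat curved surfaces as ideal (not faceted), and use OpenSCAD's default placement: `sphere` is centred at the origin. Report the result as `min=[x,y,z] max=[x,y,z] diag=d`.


min=[-37.000,-26.400,-19.700] max=[11.600,22.200,28.900] diag=84.178

A = translate([-12.7, -2.1, 4.6]) sphere(r=14.7) → bbox [-27.4,-16.8,-10.1] .. [2,12.6,19.3]
B = sphere(r=9.6) → bbox [-9.6,-9.6,-9.6] .. [9.6,9.6,9.6]
lo = A.lo+B.lo = [-27.4-9.6, -16.8-9.6, -10.1-9.6] = [-37.000,-26.400,-19.700]
hi = A.hi+B.hi = [2+9.6, 12.6+9.6, 19.3+9.6] = [11.600,22.200,28.900]
diag = √(48.6²+48.6²+48.6²) = √7085.88 = 84.178


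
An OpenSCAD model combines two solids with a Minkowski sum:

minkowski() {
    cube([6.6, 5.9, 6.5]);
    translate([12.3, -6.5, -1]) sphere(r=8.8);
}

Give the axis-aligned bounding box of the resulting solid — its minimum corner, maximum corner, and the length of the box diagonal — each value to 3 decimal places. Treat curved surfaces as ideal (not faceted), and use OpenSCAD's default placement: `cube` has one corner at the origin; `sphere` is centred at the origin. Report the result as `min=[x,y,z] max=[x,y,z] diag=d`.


min=[3.500,-15.300,-9.800] max=[27.700,8.200,14.300] diag=41.457

A = translate([12.3, -6.5, -1]) sphere(r=8.8) → bbox [3.5,-15.3,-9.8] .. [21.1,2.3,7.8]
B = cube([6.6, 5.9, 6.5]) → bbox [0,0,0] .. [6.6,5.9,6.5]
lo = A.lo+B.lo = [3.5+0, -15.3+0, -9.8+0] = [3.500,-15.300,-9.800]
hi = A.hi+B.hi = [21.1+6.6, 2.3+5.9, 7.8+6.5] = [27.700,8.200,14.300]
diag = √(24.2²+23.5²+24.1²) = √1718.7 = 41.457


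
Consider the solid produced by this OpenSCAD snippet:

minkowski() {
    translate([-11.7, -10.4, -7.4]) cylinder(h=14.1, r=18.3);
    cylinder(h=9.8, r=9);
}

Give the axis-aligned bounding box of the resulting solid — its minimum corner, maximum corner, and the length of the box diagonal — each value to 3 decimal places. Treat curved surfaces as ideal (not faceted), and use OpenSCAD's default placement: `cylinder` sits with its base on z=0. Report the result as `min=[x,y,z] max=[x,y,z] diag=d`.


min=[-39.000,-37.700,-7.400] max=[15.600,16.900,16.500] diag=80.830

A = translate([-11.7, -10.4, -7.4]) cylinder(h=14.1, r=18.3) → bbox [-30,-28.7,-7.4] .. [6.6,7.9,6.7]
B = cylinder(h=9.8, r=9) → bbox [-9,-9,0] .. [9,9,9.8]
lo = A.lo+B.lo = [-30-9, -28.7-9, -7.4+0] = [-39.000,-37.700,-7.400]
hi = A.hi+B.hi = [6.6+9, 7.9+9, 6.7+9.8] = [15.600,16.900,16.500]
diag = √(54.6²+54.6²+23.9²) = √6533.53 = 80.830
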